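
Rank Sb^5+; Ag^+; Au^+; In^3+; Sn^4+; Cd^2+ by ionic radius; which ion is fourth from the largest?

First list Z and electron count for each: Sb^5+: 46 e⁻, Z=51, Sn^4+: 46 e⁻, Z=50, In^3+: 46 e⁻, Z=49, Cd^2+: 46 e⁻, Z=48, Ag^+: 46 e⁻, Z=47, Au^+: 78 e⁻, Z=79. Sb^5+ < Sn^4+ (isoelectronic, higher Z=51 is smaller); Sn^4+ < In^3+ (isoelectronic, higher Z=50 is smaller); In^3+ < Cd^2+ (both 46 e⁻, Z=49>48); Cd^2+ < Ag^+ (isoelectronic, higher Z=48 is smaller); Ag^+ < Au^+ (same group, 1 shell fewer).
That gives Sb^5+ < Sn^4+ < In^3+ < Cd^2+ < Ag^+ < Au^+. From the largest end, number 4 is In^3+.

In^3+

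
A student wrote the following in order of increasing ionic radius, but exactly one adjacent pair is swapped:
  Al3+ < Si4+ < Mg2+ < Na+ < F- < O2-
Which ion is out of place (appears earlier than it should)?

The pair Al3+, Si4+ is the wrong way round — both have 10 electrons but Z(Si)=14 > Z(Al)=13, so Si4+ should be the smaller of the two. All other adjacent pairs agree with periodic trends, so Al3+ is the misplaced ion.

Al3+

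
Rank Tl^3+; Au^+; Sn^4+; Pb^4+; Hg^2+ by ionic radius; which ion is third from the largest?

Electron counts and nuclear charges: Sn^4+ (Z=50, 46 e⁻), Pb^4+ (Z=82, 78 e⁻), Tl^3+ (Z=81, 78 e⁻), Hg^2+ (Z=80, 78 e⁻), Au^+ (Z=79, 78 e⁻). Sn^4+ < Pb^4+ (same group, period 5 vs 6); Pb^4+ < Tl^3+ (isoelectronic, higher Z=82 is smaller); Tl^3+ < Hg^2+ (both 78 e⁻, Z=81>80); Hg^2+ < Au^+ (both 78 e⁻, Z=80>79).
Full ascending order: Sn^4+ < Pb^4+ < Tl^3+ < Hg^2+ < Au^+. Counting from the largest, position 3 is Tl^3+.

Tl^3+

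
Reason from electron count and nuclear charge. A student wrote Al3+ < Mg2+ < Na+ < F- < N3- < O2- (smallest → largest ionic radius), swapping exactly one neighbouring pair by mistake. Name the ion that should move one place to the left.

The pair N3-, O2- is the wrong way round — they are isoelectronic (10 e⁻) and O has more protons than N (8 vs 7), making O2- smaller. All other adjacent pairs agree with periodic trends, so O2- is the misplaced ion.

O2-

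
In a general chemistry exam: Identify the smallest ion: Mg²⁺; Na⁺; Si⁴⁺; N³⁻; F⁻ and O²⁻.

Si⁴⁺

These species are isoelectronic with 10 electrons. The only difference is the number of protons: Si⁴⁺ (Z=14), Mg²⁺ (Z=12), Na⁺ (Z=11), F⁻ (Z=9), O²⁻ (Z=8), N³⁻ (Z=7). The strongest nuclear pull (Si⁴⁺) gives the smallest ion.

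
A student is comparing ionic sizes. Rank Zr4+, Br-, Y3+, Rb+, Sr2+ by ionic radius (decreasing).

All of these have 36 electrons (isoelectronic). With the same electron cloud, the ion with the most protons pulls it in tightest. Nuclear charges: Zr4+ (Z=40), Y3+ (Z=39), Sr2+ (Z=38), Rb+ (Z=37), Br- (Z=35). Highest Z is smallest.

Br- > Rb+ > Sr2+ > Y3+ > Zr4+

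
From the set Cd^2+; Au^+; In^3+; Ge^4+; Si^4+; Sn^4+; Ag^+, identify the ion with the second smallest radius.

Ge^4+

Tabulating Z and e⁻: Si^4+: 10 e⁻, Z=14, Ge^4+: 28 e⁻, Z=32, Sn^4+: 46 e⁻, Z=50, In^3+: 46 e⁻, Z=49, Cd^2+: 46 e⁻, Z=48, Ag^+: 46 e⁻, Z=47, Au^+: 78 e⁻, Z=79. Si^4+ < Ge^4+ (same group, period 3 vs 4); Ge^4+ < Sn^4+ (same group, period 4 vs 5); Sn^4+ < In^3+ (both 46 e⁻, Z=50>49); In^3+ < Cd^2+ (both 46 e⁻, Z=49>48); Cd^2+ < Ag^+ (isoelectronic, higher Z=48 is smaller); Ag^+ < Au^+ (same group, 1 shell fewer).
That gives Si^4+ < Ge^4+ < Sn^4+ < In^3+ < Cd^2+ < Ag^+ < Au^+. From the smallest end, number 2 is Ge^4+.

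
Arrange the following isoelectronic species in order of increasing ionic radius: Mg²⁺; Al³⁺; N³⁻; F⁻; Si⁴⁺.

All of these have 10 electrons (isoelectronic). With the same electron cloud, the ion with the most protons pulls it in tightest. Nuclear charges: Si⁴⁺ (Z=14), Al³⁺ (Z=13), Mg²⁺ (Z=12), F⁻ (Z=9), N³⁻ (Z=7). Highest Z is smallest.

Si⁴⁺ < Al³⁺ < Mg²⁺ < F⁻ < N³⁻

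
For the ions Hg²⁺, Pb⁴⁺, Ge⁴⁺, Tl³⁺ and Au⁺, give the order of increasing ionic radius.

Ge⁴⁺ < Pb⁴⁺ < Tl³⁺ < Hg²⁺ < Au⁺

Electron counts and nuclear charges: Ge⁴⁺ (Z=32, 28 e⁻), Pb⁴⁺ (Z=82, 78 e⁻), Tl³⁺ (Z=81, 78 e⁻), Hg²⁺ (Z=80, 78 e⁻), Au⁺ (Z=79, 78 e⁻). Ge⁴⁺ < Pb⁴⁺ (same group, 2 shells fewer); Pb⁴⁺ < Tl³⁺ (isoelectronic, higher Z=82 is smaller); Tl³⁺ < Hg²⁺ (both 78 e⁻, Z=81>80); Hg²⁺ < Au⁺ (isoelectronic, higher Z=80 is smaller).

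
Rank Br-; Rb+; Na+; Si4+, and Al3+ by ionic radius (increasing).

Tabulating Z and e⁻: Si4+: 10 e⁻, Z=14, Al3+: 10 e⁻, Z=13, Na+: 10 e⁻, Z=11, Rb+: 36 e⁻, Z=37, Br-: 36 e⁻, Z=35. Si4+ < Al3+ (both 10 e⁻, Z=14>13); Al3+ < Na+ (both 10 e⁻, Z=13>11); Na+ < Rb+ (same group, 2 shells fewer); Rb+ < Br- (isoelectronic, higher Z=37 is smaller).

Si4+ < Al3+ < Na+ < Rb+ < Br-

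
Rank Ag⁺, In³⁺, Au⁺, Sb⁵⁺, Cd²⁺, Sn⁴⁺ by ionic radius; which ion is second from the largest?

Ag⁺

Work out protons and electrons: Sb⁵⁺: 46 e⁻, Z=51, Sn⁴⁺: 46 e⁻, Z=50, In³⁺: 46 e⁻, Z=49, Cd²⁺: 46 e⁻, Z=48, Ag⁺: 46 e⁻, Z=47, Au⁺: 78 e⁻, Z=79. Sb⁵⁺ < Sn⁴⁺ (both 46 e⁻, Z=51>50); Sn⁴⁺ < In³⁺ (both 46 e⁻, Z=50>49); In³⁺ < Cd²⁺ (both 46 e⁻, Z=49>48); Cd²⁺ < Ag⁺ (both 46 e⁻, Z=48>47); Ag⁺ < Au⁺ (same group, 1 shell fewer).
So the order is Sb⁵⁺ < Sn⁴⁺ < In³⁺ < Cd²⁺ < Ag⁺ < Au⁺; the 2nd-largest ion is Ag⁺.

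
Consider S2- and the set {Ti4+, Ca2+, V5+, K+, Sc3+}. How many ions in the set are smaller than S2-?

5

Isoelectronic series (18 e⁻ each). Size is set by nuclear charge: more protons means a smaller ion. V5+ (Z=23), Ti4+ (Z=22), Sc3+ (Z=21), Ca2+ (Z=20), K+ (Z=19), S2- (Z=16).
Placing each against S2-: smaller — V5+, Ti4+, Sc3+, Ca2+, K+; larger — none. That's 5.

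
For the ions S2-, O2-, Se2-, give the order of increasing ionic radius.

These ions sit in one column with identical charge. Each step down the periodic table adds a principal shell, increasing the radius.

O2- < S2- < Se2-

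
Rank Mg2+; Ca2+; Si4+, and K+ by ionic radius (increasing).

Si4+ < Mg2+ < Ca2+ < K+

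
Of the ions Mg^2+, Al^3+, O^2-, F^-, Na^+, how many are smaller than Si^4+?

0

Isoelectronic series (10 e⁻ each). Size is set by nuclear charge: more protons means a smaller ion. Si^4+ (Z=14), Al^3+ (Z=13), Mg^2+ (Z=12), Na^+ (Z=11), F^- (Z=9), O^2- (Z=8).
Overall: Si^4+ < Al^3+ < Mg^2+ < Na^+ < F^- < O^2-. Si^4+ has 0 below it and 5 above. Count: 0.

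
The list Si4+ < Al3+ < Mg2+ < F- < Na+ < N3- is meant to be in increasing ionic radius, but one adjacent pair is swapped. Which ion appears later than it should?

The pair F-, Na+ is the wrong way round — Na+ and F- share 10 electrons; the higher nuclear charge on Na (Z=11) contracts it more, so Na+ < F-. All other adjacent pairs agree with periodic trends, so Na+ is the misplaced ion.

Na+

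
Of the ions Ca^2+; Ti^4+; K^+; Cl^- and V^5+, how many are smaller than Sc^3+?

2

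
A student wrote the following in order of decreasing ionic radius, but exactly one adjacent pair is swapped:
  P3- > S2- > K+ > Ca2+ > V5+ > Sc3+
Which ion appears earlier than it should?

V5+

Compare adjacent ions: both have 18 electrons but Z(V)=23 > Z(Sc)=21, so V5+ should be the smaller of the two — yet in this decreasing list V5+ sits before Sc3+. Nothing else is reversed, so V5+ should move one place to the right.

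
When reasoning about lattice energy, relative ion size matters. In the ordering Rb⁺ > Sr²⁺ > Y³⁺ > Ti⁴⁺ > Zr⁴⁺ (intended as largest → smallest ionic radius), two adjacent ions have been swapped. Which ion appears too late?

Zr⁴⁺

Check each adjacent pair. Ti⁴⁺ and Zr⁴⁺ are reversed: same group and charge — period 4 sits above period 5, so Ti⁴⁺ is smaller. No other neighbouring pair contradicts the periodic trends, so Zr⁴⁺ is the ion listed too late.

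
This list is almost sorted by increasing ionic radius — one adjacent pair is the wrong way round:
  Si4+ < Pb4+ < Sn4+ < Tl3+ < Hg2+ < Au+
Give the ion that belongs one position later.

Check each adjacent pair. Pb4+ and Sn4+ are reversed: same group and charge — period 5 sits above period 6, so Sn4+ is smaller. No other neighbouring pair contradicts the periodic trends, so Pb4+ is the ion listed too early.

Pb4+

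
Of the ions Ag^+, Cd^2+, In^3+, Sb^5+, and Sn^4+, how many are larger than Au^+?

0

Work out protons and electrons: Sb^5+ (Z=51, 46 e⁻), Sn^4+ (Z=50, 46 e⁻), In^3+ (Z=49, 46 e⁻), Cd^2+ (Z=48, 46 e⁻), Ag^+ (Z=47, 46 e⁻), Au^+ (Z=79, 78 e⁻). Sb^5+ < Sn^4+ (isoelectronic, higher Z=51 is smaller); Sn^4+ < In^3+ (isoelectronic, higher Z=50 is smaller); In^3+ < Cd^2+ (both 46 e⁻, Z=49>48); Cd^2+ < Ag^+ (isoelectronic, higher Z=48 is smaller); Ag^+ < Au^+ (same group, 1 shell fewer).
Relative to Au^+, the ions that are larger are none. That's 0.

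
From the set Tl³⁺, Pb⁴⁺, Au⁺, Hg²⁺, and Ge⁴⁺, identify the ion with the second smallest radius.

Pb⁴⁺

Tabulating Z and e⁻: Ge⁴⁺ has 28 e⁻ (Z=32), Pb⁴⁺ has 78 e⁻ (Z=82), Tl³⁺ has 78 e⁻ (Z=81), Hg²⁺ has 78 e⁻ (Z=80), Au⁺ has 78 e⁻ (Z=79). Ge⁴⁺ < Pb⁴⁺ (same group, 2 shells fewer); Pb⁴⁺ < Tl³⁺ (both 78 e⁻, Z=82>81); Tl³⁺ < Hg²⁺ (both 78 e⁻, Z=81>80); Hg²⁺ < Au⁺ (isoelectronic, higher Z=80 is smaller).
That gives Ge⁴⁺ < Pb⁴⁺ < Tl³⁺ < Hg²⁺ < Au⁺. From the smallest end, number 2 is Pb⁴⁺.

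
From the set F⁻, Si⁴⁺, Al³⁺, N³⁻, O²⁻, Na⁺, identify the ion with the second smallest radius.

Al³⁺

These species are isoelectronic with 10 electrons. The only difference is the number of protons: Si⁴⁺ (Z=14), Al³⁺ (Z=13), Na⁺ (Z=11), F⁻ (Z=9), O²⁻ (Z=8), N³⁻ (Z=7). The strongest nuclear pull (Si⁴⁺) gives the smallest ion.
That gives Si⁴⁺ < Al³⁺ < Na⁺ < F⁻ < O²⁻ < N³⁻. From the smallest end, number 2 is Al³⁺.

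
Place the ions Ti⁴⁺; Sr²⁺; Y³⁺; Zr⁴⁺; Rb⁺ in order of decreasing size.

Rb⁺ > Sr²⁺ > Y³⁺ > Zr⁴⁺ > Ti⁴⁺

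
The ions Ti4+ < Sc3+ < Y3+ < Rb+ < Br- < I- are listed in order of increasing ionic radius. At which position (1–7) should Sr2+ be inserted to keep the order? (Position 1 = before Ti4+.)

4

Work out protons and electrons: Ti4+: 18 e⁻, Z=22, Sc3+: 18 e⁻, Z=21, Y3+: 36 e⁻, Z=39, Sr2+: 36 e⁻, Z=38, Rb+: 36 e⁻, Z=37, Br-: 36 e⁻, Z=35, I-: 54 e⁻, Z=53. Ti4+ < Sc3+ (isoelectronic, higher Z=22 is smaller); Sc3+ < Y3+ (same group, period 4 vs 5); Y3+ < Sr2+ (both 36 e⁻, Z=39>38); Sr2+ < Rb+ (isoelectronic, higher Z=38 is smaller); Rb+ < Br- (both 36 e⁻, Z=37>35); Br- < I- (same group, 1 shell fewer).
Putting Sr2+ in gives Ti4+ < Sc3+ < Y3+ < Sr2+ < Rb+ < Br- < I-; it lands at slot 4.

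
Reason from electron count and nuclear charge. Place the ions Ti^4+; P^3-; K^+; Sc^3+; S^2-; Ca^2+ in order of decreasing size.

P^3- > S^2- > K^+ > Ca^2+ > Sc^3+ > Ti^4+

Isoelectronic series (18 e⁻ each). Size is set by nuclear charge: more protons means a smaller ion. Ti^4+ (Z=22), Sc^3+ (Z=21), Ca^2+ (Z=20), K^+ (Z=19), S^2- (Z=16), P^3- (Z=15).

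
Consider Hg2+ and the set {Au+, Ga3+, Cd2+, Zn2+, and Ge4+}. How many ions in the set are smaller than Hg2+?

4

Electron counts and nuclear charges: Ge4+: 28 e⁻, Z=32, Ga3+: 28 e⁻, Z=31, Zn2+: 28 e⁻, Z=30, Cd2+: 46 e⁻, Z=48, Hg2+: 78 e⁻, Z=80, Au+: 78 e⁻, Z=79. Ge4+ < Ga3+ (both 28 e⁻, Z=32>31); Ga3+ < Zn2+ (both 28 e⁻, Z=31>30); Zn2+ < Cd2+ (same group, 1 shell fewer); Cd2+ < Hg2+ (same group, period 5 vs 6); Hg2+ < Au+ (both 78 e⁻, Z=80>79).
Overall: Ge4+ < Ga3+ < Zn2+ < Cd2+ < Hg2+ < Au+. Hg2+ has 4 below it and 1 above. So 4 are smaller.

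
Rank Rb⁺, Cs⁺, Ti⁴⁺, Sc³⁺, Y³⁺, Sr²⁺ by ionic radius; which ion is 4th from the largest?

Electron counts and nuclear charges: Ti⁴⁺ (Z=22, 18 e⁻), Sc³⁺ (Z=21, 18 e⁻), Y³⁺ (Z=39, 36 e⁻), Sr²⁺ (Z=38, 36 e⁻), Rb⁺ (Z=37, 36 e⁻), Cs⁺ (Z=55, 54 e⁻). Ti⁴⁺ < Sc³⁺ (both 18 e⁻, Z=22>21); Sc³⁺ < Y³⁺ (same group, period 4 vs 5); Y³⁺ < Sr²⁺ (both 36 e⁻, Z=39>38); Sr²⁺ < Rb⁺ (both 36 e⁻, Z=38>37); Rb⁺ < Cs⁺ (same group, 1 shell fewer).
That gives Ti⁴⁺ < Sc³⁺ < Y³⁺ < Sr²⁺ < Rb⁺ < Cs⁺. From the largest end, number 4 is Y³⁺.

Y³⁺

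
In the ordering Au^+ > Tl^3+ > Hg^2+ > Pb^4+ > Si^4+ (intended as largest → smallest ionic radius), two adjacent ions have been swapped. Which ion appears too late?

The pair Tl^3+, Hg^2+ is the wrong way round — they are isoelectronic (78 e⁻) and Tl has more protons than Hg (81 vs 80), making Tl^3+ smaller. All other adjacent pairs agree with periodic trends, so Hg^2+ is the misplaced ion.

Hg^2+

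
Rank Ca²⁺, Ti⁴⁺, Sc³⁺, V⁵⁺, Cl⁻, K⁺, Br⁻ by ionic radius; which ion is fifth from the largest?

Sc³⁺

Tabulating Z and e⁻: V⁵⁺ has 18 e⁻ (Z=23), Ti⁴⁺ has 18 e⁻ (Z=22), Sc³⁺ has 18 e⁻ (Z=21), Ca²⁺ has 18 e⁻ (Z=20), K⁺ has 18 e⁻ (Z=19), Cl⁻ has 18 e⁻ (Z=17), Br⁻ has 36 e⁻ (Z=35). V⁵⁺ < Ti⁴⁺ (isoelectronic, higher Z=23 is smaller); Ti⁴⁺ < Sc³⁺ (isoelectronic, higher Z=22 is smaller); Sc³⁺ < Ca²⁺ (both 18 e⁻, Z=21>20); Ca²⁺ < K⁺ (both 18 e⁻, Z=20>19); K⁺ < Cl⁻ (isoelectronic, higher Z=19 is smaller); Cl⁻ < Br⁻ (same group, 1 shell fewer).
So the order is V⁵⁺ < Ti⁴⁺ < Sc³⁺ < Ca²⁺ < K⁺ < Cl⁻ < Br⁻; the 5th-largest ion is Sc³⁺.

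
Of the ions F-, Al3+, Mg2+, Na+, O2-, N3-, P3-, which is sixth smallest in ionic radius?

N3-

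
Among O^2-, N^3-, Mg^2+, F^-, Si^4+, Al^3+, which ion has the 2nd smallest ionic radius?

Al^3+

These species are isoelectronic with 10 electrons. The only difference is the number of protons: Si^4+ (Z=14), Al^3+ (Z=13), Mg^2+ (Z=12), F^- (Z=9), O^2- (Z=8), N^3- (Z=7). The strongest nuclear pull (Si^4+) gives the smallest ion.
Full ascending order: Si^4+ < Al^3+ < Mg^2+ < F^- < O^2- < N^3-. Counting from the smallest, position 2 is Al^3+.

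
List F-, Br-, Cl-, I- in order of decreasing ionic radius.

I- > Br- > Cl- > F-

These ions sit in one column with identical charge. Each step down the periodic table adds a principal shell, increasing the radius.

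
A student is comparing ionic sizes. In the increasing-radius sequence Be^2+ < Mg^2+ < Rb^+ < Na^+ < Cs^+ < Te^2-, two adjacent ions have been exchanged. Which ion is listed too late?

Check each adjacent pair. Rb^+ and Na^+ are reversed: both in group 1 with the same charge; Na^+ (period 3) has the smaller radius. No other neighbouring pair contradicts the periodic trends, so Na^+ is the ion listed too late.

Na^+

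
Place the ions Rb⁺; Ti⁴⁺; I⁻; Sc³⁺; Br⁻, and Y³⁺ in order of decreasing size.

I⁻ > Br⁻ > Rb⁺ > Y³⁺ > Sc³⁺ > Ti⁴⁺

Electron counts and nuclear charges: Ti⁴⁺: 18 e⁻, Z=22, Sc³⁺: 18 e⁻, Z=21, Y³⁺: 36 e⁻, Z=39, Rb⁺: 36 e⁻, Z=37, Br⁻: 36 e⁻, Z=35, I⁻: 54 e⁻, Z=53. Ti⁴⁺ < Sc³⁺ (isoelectronic, higher Z=22 is smaller); Sc³⁺ < Y³⁺ (same group, 1 shell fewer); Y³⁺ < Rb⁺ (both 36 e⁻, Z=39>37); Rb⁺ < Br⁻ (isoelectronic, higher Z=37 is smaller); Br⁻ < I⁻ (same group, period 4 vs 5).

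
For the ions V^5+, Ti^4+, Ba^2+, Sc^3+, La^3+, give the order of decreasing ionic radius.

Ba^2+ > La^3+ > Sc^3+ > Ti^4+ > V^5+

Electron counts and nuclear charges: V^5+ (Z=23, 18 e⁻), Ti^4+ (Z=22, 18 e⁻), Sc^3+ (Z=21, 18 e⁻), La^3+ (Z=57, 54 e⁻), Ba^2+ (Z=56, 54 e⁻). V^5+ < Ti^4+ (isoelectronic, higher Z=23 is smaller); Ti^4+ < Sc^3+ (isoelectronic, higher Z=22 is smaller); Sc^3+ < La^3+ (same group, 2 shells fewer); La^3+ < Ba^2+ (both 54 e⁻, Z=57>56).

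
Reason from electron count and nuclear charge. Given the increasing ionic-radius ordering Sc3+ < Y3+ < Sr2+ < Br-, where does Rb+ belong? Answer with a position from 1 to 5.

4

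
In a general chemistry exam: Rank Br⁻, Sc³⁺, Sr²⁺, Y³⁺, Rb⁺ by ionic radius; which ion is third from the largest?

Sr²⁺

Work out protons and electrons: Sc³⁺: 18 e⁻, Z=21, Y³⁺: 36 e⁻, Z=39, Sr²⁺: 36 e⁻, Z=38, Rb⁺: 36 e⁻, Z=37, Br⁻: 36 e⁻, Z=35. Sc³⁺ < Y³⁺ (same group, 1 shell fewer); Y³⁺ < Sr²⁺ (isoelectronic, higher Z=39 is smaller); Sr²⁺ < Rb⁺ (isoelectronic, higher Z=38 is smaller); Rb⁺ < Br⁻ (both 36 e⁻, Z=37>35).
So the order is Sc³⁺ < Y³⁺ < Sr²⁺ < Rb⁺ < Br⁻; the 3rd-largest ion is Sr²⁺.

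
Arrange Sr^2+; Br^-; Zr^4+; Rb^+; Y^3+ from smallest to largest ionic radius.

Isoelectronic series (36 e⁻ each). Size is set by nuclear charge: more protons means a smaller ion. Zr^4+ (Z=40), Y^3+ (Z=39), Sr^2+ (Z=38), Rb^+ (Z=37), Br^- (Z=35).

Zr^4+ < Y^3+ < Sr^2+ < Rb^+ < Br^-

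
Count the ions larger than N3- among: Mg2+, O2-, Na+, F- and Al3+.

0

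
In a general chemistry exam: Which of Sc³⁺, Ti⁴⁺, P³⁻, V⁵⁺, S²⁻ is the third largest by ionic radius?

Sc³⁺

These species are isoelectronic with 18 electrons. The only difference is the number of protons: V⁵⁺ (Z=23), Ti⁴⁺ (Z=22), Sc³⁺ (Z=21), S²⁻ (Z=16), P³⁻ (Z=15). The strongest nuclear pull (V⁵⁺) gives the smallest ion.
Full ascending order: V⁵⁺ < Ti⁴⁺ < Sc³⁺ < S²⁻ < P³⁻. Counting from the largest, position 3 is Sc³⁺.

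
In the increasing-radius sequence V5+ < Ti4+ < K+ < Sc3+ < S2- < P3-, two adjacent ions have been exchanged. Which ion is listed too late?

Scanning neighbour by neighbour, only K+/Sc3+ violates a trend: they are isoelectronic (18 e⁻) and Sc has more protons than K (21 vs 19), making Sc3+ smaller. That makes Sc3+ the one sitting a position late relative to where it belongs.

Sc3+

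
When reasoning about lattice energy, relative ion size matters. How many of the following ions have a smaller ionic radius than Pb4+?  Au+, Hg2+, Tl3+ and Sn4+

Tabulating Z and e⁻: Sn4+ has 46 e⁻ (Z=50), Pb4+ has 78 e⁻ (Z=82), Tl3+ has 78 e⁻ (Z=81), Hg2+ has 78 e⁻ (Z=80), Au+ has 78 e⁻ (Z=79). Sn4+ < Pb4+ (same group, 1 shell fewer); Pb4+ < Tl3+ (isoelectronic, higher Z=82 is smaller); Tl3+ < Hg2+ (both 78 e⁻, Z=81>80); Hg2+ < Au+ (isoelectronic, higher Z=80 is smaller).
Overall: Sn4+ < Pb4+ < Tl3+ < Hg2+ < Au+. Pb4+ has 1 below it and 3 above. That's 1.

1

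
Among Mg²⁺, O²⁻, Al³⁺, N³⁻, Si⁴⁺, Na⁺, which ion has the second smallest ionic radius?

Al³⁺

All of these have 10 electrons (isoelectronic). With the same electron cloud, the ion with the most protons pulls it in tightest. Nuclear charges: Si⁴⁺ (Z=14), Al³⁺ (Z=13), Mg²⁺ (Z=12), Na⁺ (Z=11), O²⁻ (Z=8), N³⁻ (Z=7). Highest Z is smallest.
So the order is Si⁴⁺ < Al³⁺ < Mg²⁺ < Na⁺ < O²⁻ < N³⁻; the 2nd-smallest ion is Al³⁺.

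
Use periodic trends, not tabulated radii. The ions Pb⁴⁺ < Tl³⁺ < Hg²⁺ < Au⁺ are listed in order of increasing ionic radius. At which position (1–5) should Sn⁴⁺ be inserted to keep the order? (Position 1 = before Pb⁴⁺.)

Sn⁴⁺ has 46 e⁻ (Z=50), Pb⁴⁺ has 78 e⁻ (Z=82), Tl³⁺ has 78 e⁻ (Z=81), Hg²⁺ has 78 e⁻ (Z=80), Au⁺ has 78 e⁻ (Z=79). Sn⁴⁺ < Pb⁴⁺ (same group, period 5 vs 6); Pb⁴⁺ < Tl³⁺ (isoelectronic, higher Z=82 is smaller); Tl³⁺ < Hg²⁺ (both 78 e⁻, Z=81>80); Hg²⁺ < Au⁺ (both 78 e⁻, Z=80>79).
The complete sequence is Sn⁴⁺ < Pb⁴⁺ < Tl³⁺ < Hg²⁺ < Au⁺. Sn⁴⁺ sits at position 1.

1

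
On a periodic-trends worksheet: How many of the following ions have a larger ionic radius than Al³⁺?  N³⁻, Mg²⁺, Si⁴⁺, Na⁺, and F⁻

All of these have 10 electrons (isoelectronic). With the same electron cloud, the ion with the most protons pulls it in tightest. Nuclear charges: Si⁴⁺ (Z=14), Al³⁺ (Z=13), Mg²⁺ (Z=12), Na⁺ (Z=11), F⁻ (Z=9), N³⁻ (Z=7). Highest Z is smallest.
Ordering all of them (including Al³⁺) by radius gives Si⁴⁺ < Al³⁺ < Mg²⁺ < Na⁺ < F⁻ < N³⁻. Count: 4.

4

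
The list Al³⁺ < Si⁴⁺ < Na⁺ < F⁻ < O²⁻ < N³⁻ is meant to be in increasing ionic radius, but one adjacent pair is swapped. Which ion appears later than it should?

Check each adjacent pair. Al³⁺ and Si⁴⁺ are reversed: Si⁴⁺ and Al³⁺ share 10 electrons; the higher nuclear charge on Si (Z=14) contracts it more, so Si⁴⁺ < Al³⁺. No other neighbouring pair contradicts the periodic trends, so Si⁴⁺ is the ion listed too late.

Si⁴⁺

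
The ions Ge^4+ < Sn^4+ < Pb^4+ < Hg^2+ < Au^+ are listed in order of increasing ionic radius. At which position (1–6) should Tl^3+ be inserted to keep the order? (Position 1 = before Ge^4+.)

4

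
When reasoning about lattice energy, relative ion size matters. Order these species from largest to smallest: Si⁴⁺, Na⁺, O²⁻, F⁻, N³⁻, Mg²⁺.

N³⁻ > O²⁻ > F⁻ > Na⁺ > Mg²⁺ > Si⁴⁺

Each ion has 10 electrons. The ranking follows nuclear charge in reverse — greater Z gives a smaller radius. Si⁴⁺ (Z=14), Mg²⁺ (Z=12), Na⁺ (Z=11), F⁻ (Z=9), O²⁻ (Z=8), N³⁻ (Z=7).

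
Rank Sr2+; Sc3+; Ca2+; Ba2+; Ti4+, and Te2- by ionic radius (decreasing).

Tabulating Z and e⁻: Ti4+: 18 e⁻, Z=22, Sc3+: 18 e⁻, Z=21, Ca2+: 18 e⁻, Z=20, Sr2+: 36 e⁻, Z=38, Ba2+: 54 e⁻, Z=56, Te2-: 54 e⁻, Z=52. Ti4+ < Sc3+ (both 18 e⁻, Z=22>21); Sc3+ < Ca2+ (both 18 e⁻, Z=21>20); Ca2+ < Sr2+ (same group, 1 shell fewer); Sr2+ < Ba2+ (same group, period 5 vs 6); Ba2+ < Te2- (isoelectronic, higher Z=56 is smaller).

Te2- > Ba2+ > Sr2+ > Ca2+ > Sc3+ > Ti4+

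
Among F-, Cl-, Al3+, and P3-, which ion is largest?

Electron counts and nuclear charges: Al3+: 10 e⁻, Z=13, F-: 10 e⁻, Z=9, Cl-: 18 e⁻, Z=17, P3-: 18 e⁻, Z=15. Al3+ < F- (both 10 e⁻, Z=13>9); F- < Cl- (same group, period 2 vs 3); Cl- < P3- (isoelectronic, higher Z=17 is smaller).

P3-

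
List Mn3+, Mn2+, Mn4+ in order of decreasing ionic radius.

Mn2+ > Mn3+ > Mn4+

Same element, different charge: the more highly charged cation has fewer electrons and a greater effective nuclear charge per electron, making Mn4+ the smallest.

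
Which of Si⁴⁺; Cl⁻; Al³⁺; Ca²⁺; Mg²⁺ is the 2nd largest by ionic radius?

Ca²⁺

Tabulating Z and e⁻: Si⁴⁺: 10 e⁻, Z=14, Al³⁺: 10 e⁻, Z=13, Mg²⁺: 10 e⁻, Z=12, Ca²⁺: 18 e⁻, Z=20, Cl⁻: 18 e⁻, Z=17. Si⁴⁺ < Al³⁺ (both 10 e⁻, Z=14>13); Al³⁺ < Mg²⁺ (isoelectronic, higher Z=13 is smaller); Mg²⁺ < Ca²⁺ (same group, period 3 vs 4); Ca²⁺ < Cl⁻ (isoelectronic, higher Z=20 is smaller).
That gives Si⁴⁺ < Al³⁺ < Mg²⁺ < Ca²⁺ < Cl⁻. From the largest end, number 2 is Ca²⁺.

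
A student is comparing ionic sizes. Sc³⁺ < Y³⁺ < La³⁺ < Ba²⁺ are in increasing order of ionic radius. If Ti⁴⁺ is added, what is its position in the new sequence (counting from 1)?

1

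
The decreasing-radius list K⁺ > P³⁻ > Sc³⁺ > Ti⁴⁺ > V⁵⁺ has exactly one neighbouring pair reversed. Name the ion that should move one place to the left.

P³⁻

The pair K⁺, P³⁻ is the wrong way round — both have 18 electrons but Z(K)=19 > Z(P)=15, so K⁺ should be the smaller of the two. All other adjacent pairs agree with periodic trends, so P³⁻ is the misplaced ion.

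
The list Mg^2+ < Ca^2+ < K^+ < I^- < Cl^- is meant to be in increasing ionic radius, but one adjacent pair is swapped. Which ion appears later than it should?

The pair I^-, Cl^- is the wrong way round — Cl^- and I^- are in one column with the same charge; the lighter period-3 ion has 2 fewer shells and is smaller. All other adjacent pairs agree with periodic trends, so Cl^- is the misplaced ion.

Cl^-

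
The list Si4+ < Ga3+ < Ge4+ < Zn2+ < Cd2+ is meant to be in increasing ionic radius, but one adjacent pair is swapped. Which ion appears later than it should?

Check each adjacent pair. Ga3+ and Ge4+ are reversed: Ge4+ and Ga3+ share 28 electrons; the higher nuclear charge on Ge (Z=32) contracts it more, so Ge4+ < Ga3+. No other neighbouring pair contradicts the periodic trends, so Ge4+ is the ion listed too late.

Ge4+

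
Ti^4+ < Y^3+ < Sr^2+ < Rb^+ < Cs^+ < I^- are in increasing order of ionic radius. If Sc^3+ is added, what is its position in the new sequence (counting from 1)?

2

Tabulating Z and e⁻: Ti^4+ has 18 e⁻ (Z=22), Sc^3+ has 18 e⁻ (Z=21), Y^3+ has 36 e⁻ (Z=39), Sr^2+ has 36 e⁻ (Z=38), Rb^+ has 36 e⁻ (Z=37), Cs^+ has 54 e⁻ (Z=55), I^- has 54 e⁻ (Z=53). Ti^4+ < Sc^3+ (isoelectronic, higher Z=22 is smaller); Sc^3+ < Y^3+ (same group, 1 shell fewer); Y^3+ < Sr^2+ (both 36 e⁻, Z=39>38); Sr^2+ < Rb^+ (both 36 e⁻, Z=38>37); Rb^+ < Cs^+ (same group, 1 shell fewer); Cs^+ < I^- (isoelectronic, higher Z=55 is smaller).
The complete sequence is Ti^4+ < Sc^3+ < Y^3+ < Sr^2+ < Rb^+ < Cs^+ < I^-. Sc^3+ sits at position 2.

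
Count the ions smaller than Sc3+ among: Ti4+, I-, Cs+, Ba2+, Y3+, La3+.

Work out protons and electrons: Ti4+: 18 e⁻, Z=22, Sc3+: 18 e⁻, Z=21, Y3+: 36 e⁻, Z=39, La3+: 54 e⁻, Z=57, Ba2+: 54 e⁻, Z=56, Cs+: 54 e⁻, Z=55, I-: 54 e⁻, Z=53. Ti4+ < Sc3+ (isoelectronic, higher Z=22 is smaller); Sc3+ < Y3+ (same group, 1 shell fewer); Y3+ < La3+ (same group, 1 shell fewer); La3+ < Ba2+ (isoelectronic, higher Z=57 is smaller); Ba2+ < Cs+ (both 54 e⁻, Z=56>55); Cs+ < I- (both 54 e⁻, Z=55>53).
Ordering all of them (including Sc3+) by radius gives Ti4+ < Sc3+ < Y3+ < La3+ < Ba2+ < Cs+ < I-. Count: 1.

1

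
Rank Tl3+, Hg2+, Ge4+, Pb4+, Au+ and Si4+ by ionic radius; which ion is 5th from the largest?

Ge4+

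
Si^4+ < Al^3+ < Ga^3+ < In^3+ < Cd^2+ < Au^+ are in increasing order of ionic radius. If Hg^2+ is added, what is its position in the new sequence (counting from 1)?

Electron counts and nuclear charges: Si^4+: 10 e⁻, Z=14, Al^3+: 10 e⁻, Z=13, Ga^3+: 28 e⁻, Z=31, In^3+: 46 e⁻, Z=49, Cd^2+: 46 e⁻, Z=48, Hg^2+: 78 e⁻, Z=80, Au^+: 78 e⁻, Z=79. Si^4+ < Al^3+ (isoelectronic, higher Z=14 is smaller); Al^3+ < Ga^3+ (same group, period 3 vs 4); Ga^3+ < In^3+ (same group, period 4 vs 5); In^3+ < Cd^2+ (both 46 e⁻, Z=49>48); Cd^2+ < Hg^2+ (same group, 1 shell fewer); Hg^2+ < Au^+ (isoelectronic, higher Z=80 is smaller).
Merged order: Si^4+ < Al^3+ < Ga^3+ < In^3+ < Cd^2+ < Hg^2+ < Au^+ — Hg^2+ is number 6.

6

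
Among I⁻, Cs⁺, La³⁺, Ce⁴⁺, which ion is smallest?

Each ion has 54 electrons. The ranking follows nuclear charge in reverse — greater Z gives a smaller radius. Ce⁴⁺ (Z=58), La³⁺ (Z=57), Cs⁺ (Z=55), I⁻ (Z=53).

Ce⁴⁺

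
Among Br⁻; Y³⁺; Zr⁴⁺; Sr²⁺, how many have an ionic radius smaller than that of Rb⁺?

3

These species are isoelectronic with 36 electrons. The only difference is the number of protons: Zr⁴⁺ (Z=40), Y³⁺ (Z=39), Sr²⁺ (Z=38), Rb⁺ (Z=37), Br⁻ (Z=35). The strongest nuclear pull (Zr⁴⁺) gives the smallest ion.
Placing each against Rb⁺: smaller — Zr⁴⁺, Y³⁺, Sr²⁺; larger — Br⁻. So 3 are smaller.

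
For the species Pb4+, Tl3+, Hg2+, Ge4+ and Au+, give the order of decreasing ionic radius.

Ge4+ has 28 e⁻ (Z=32), Pb4+ has 78 e⁻ (Z=82), Tl3+ has 78 e⁻ (Z=81), Hg2+ has 78 e⁻ (Z=80), Au+ has 78 e⁻ (Z=79). Ge4+ < Pb4+ (same group, 2 shells fewer); Pb4+ < Tl3+ (isoelectronic, higher Z=82 is smaller); Tl3+ < Hg2+ (isoelectronic, higher Z=81 is smaller); Hg2+ < Au+ (isoelectronic, higher Z=80 is smaller).

Au+ > Hg2+ > Tl3+ > Pb4+ > Ge4+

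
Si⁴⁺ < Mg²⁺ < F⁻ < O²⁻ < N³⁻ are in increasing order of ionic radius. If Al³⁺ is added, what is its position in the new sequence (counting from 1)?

2

All of these have 10 electrons (isoelectronic). With the same electron cloud, the ion with the most protons pulls it in tightest. Nuclear charges: Si⁴⁺ (Z=14), Al³⁺ (Z=13), Mg²⁺ (Z=12), F⁻ (Z=9), O²⁻ (Z=8), N³⁻ (Z=7). Highest Z is smallest.
Merged order: Si⁴⁺ < Al³⁺ < Mg²⁺ < F⁻ < O²⁻ < N³⁻ — Al³⁺ is number 2.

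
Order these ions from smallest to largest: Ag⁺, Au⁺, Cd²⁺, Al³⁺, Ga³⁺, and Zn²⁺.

Tabulating Z and e⁻: Al³⁺: 10 e⁻, Z=13, Ga³⁺: 28 e⁻, Z=31, Zn²⁺: 28 e⁻, Z=30, Cd²⁺: 46 e⁻, Z=48, Ag⁺: 46 e⁻, Z=47, Au⁺: 78 e⁻, Z=79. Al³⁺ < Ga³⁺ (same group, 1 shell fewer); Ga³⁺ < Zn²⁺ (isoelectronic, higher Z=31 is smaller); Zn²⁺ < Cd²⁺ (same group, 1 shell fewer); Cd²⁺ < Ag⁺ (isoelectronic, higher Z=48 is smaller); Ag⁺ < Au⁺ (same group, 1 shell fewer).

Al³⁺ < Ga³⁺ < Zn²⁺ < Cd²⁺ < Ag⁺ < Au⁺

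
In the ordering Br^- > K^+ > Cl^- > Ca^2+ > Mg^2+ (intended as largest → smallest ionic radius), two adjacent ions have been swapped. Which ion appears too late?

Cl^-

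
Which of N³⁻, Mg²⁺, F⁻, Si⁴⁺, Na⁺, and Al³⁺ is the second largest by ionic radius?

These species are isoelectronic with 10 electrons. The only difference is the number of protons: Si⁴⁺ (Z=14), Al³⁺ (Z=13), Mg²⁺ (Z=12), Na⁺ (Z=11), F⁻ (Z=9), N³⁻ (Z=7). The strongest nuclear pull (Si⁴⁺) gives the smallest ion.
That gives Si⁴⁺ < Al³⁺ < Mg²⁺ < Na⁺ < F⁻ < N³⁻. From the largest end, number 2 is F⁻.

F⁻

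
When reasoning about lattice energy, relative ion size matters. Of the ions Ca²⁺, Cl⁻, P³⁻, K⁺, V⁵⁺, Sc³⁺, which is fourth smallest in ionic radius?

K⁺

All of these have 18 electrons (isoelectronic). With the same electron cloud, the ion with the most protons pulls it in tightest. Nuclear charges: V⁵⁺ (Z=23), Sc³⁺ (Z=21), Ca²⁺ (Z=20), K⁺ (Z=19), Cl⁻ (Z=17), P³⁻ (Z=15). Highest Z is smallest.
Ordering: V⁵⁺ < Sc³⁺ < Ca²⁺ < K⁺ < Cl⁻ < P³⁻. The fourth smallest is K⁺.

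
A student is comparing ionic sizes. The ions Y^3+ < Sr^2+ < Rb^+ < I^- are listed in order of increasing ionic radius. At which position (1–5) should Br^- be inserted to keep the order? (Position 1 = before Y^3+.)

Work out protons and electrons: Y^3+ has 36 e⁻ (Z=39), Sr^2+ has 36 e⁻ (Z=38), Rb^+ has 36 e⁻ (Z=37), Br^- has 36 e⁻ (Z=35), I^- has 54 e⁻ (Z=53). Y^3+ < Sr^2+ (isoelectronic, higher Z=39 is smaller); Sr^2+ < Rb^+ (both 36 e⁻, Z=38>37); Rb^+ < Br^- (both 36 e⁻, Z=37>35); Br^- < I^- (same group, period 4 vs 5).
Putting Br^- in gives Y^3+ < Sr^2+ < Rb^+ < Br^- < I^-; it lands at slot 4.

4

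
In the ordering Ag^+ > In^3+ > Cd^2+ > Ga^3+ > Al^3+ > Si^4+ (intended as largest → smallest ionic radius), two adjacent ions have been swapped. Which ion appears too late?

Scanning neighbour by neighbour, only In^3+/Cd^2+ violates a trend: In^3+ and Cd^2+ share 46 electrons; the higher nuclear charge on In (Z=49) contracts it more, so In^3+ < Cd^2+. That makes Cd^2+ the one sitting a position late relative to where it belongs.

Cd^2+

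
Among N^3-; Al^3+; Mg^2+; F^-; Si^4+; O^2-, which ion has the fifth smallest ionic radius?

O^2-

These species are isoelectronic with 10 electrons. The only difference is the number of protons: Si^4+ (Z=14), Al^3+ (Z=13), Mg^2+ (Z=12), F^- (Z=9), O^2- (Z=8), N^3- (Z=7). The strongest nuclear pull (Si^4+) gives the smallest ion.
Ordering: Si^4+ < Al^3+ < Mg^2+ < F^- < O^2- < N^3-. The fifth smallest is O^2-.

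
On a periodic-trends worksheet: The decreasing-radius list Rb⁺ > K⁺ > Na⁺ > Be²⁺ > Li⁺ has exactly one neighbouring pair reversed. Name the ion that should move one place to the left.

Scanning neighbour by neighbour, only Be²⁺/Li⁺ violates a trend: both have 2 electrons but Z(Be)=4 > Z(Li)=3, so Be²⁺ should be the smaller of the two. That makes Li⁺ the one sitting a position late relative to where it belongs.

Li⁺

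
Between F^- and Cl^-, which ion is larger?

Cl^-

These ions sit in one column with identical charge. Each step down the periodic table adds a principal shell, increasing the radius.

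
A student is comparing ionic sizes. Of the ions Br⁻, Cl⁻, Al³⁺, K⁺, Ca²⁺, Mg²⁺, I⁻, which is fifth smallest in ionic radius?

Electron counts and nuclear charges: Al³⁺ (Z=13, 10 e⁻), Mg²⁺ (Z=12, 10 e⁻), Ca²⁺ (Z=20, 18 e⁻), K⁺ (Z=19, 18 e⁻), Cl⁻ (Z=17, 18 e⁻), Br⁻ (Z=35, 36 e⁻), I⁻ (Z=53, 54 e⁻). Al³⁺ < Mg²⁺ (both 10 e⁻, Z=13>12); Mg²⁺ < Ca²⁺ (same group, 1 shell fewer); Ca²⁺ < K⁺ (both 18 e⁻, Z=20>19); K⁺ < Cl⁻ (isoelectronic, higher Z=19 is smaller); Cl⁻ < Br⁻ (same group, 1 shell fewer); Br⁻ < I⁻ (same group, period 4 vs 5).
Ordering: Al³⁺ < Mg²⁺ < Ca²⁺ < K⁺ < Cl⁻ < Br⁻ < I⁻. The fifth smallest is Cl⁻.

Cl⁻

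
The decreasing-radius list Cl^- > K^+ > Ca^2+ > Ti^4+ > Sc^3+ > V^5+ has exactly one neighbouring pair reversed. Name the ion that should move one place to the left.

Sc^3+

Check each adjacent pair. Ti^4+ and Sc^3+ are reversed: they are isoelectronic (18 e⁻) and Ti has more protons than Sc (22 vs 21), making Ti^4+ smaller. No other neighbouring pair contradicts the periodic trends, so Sc^3+ is the ion listed too late.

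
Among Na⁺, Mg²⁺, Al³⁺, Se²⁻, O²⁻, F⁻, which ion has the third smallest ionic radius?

Na⁺

First list Z and electron count for each: Al³⁺ (Z=13, 10 e⁻), Mg²⁺ (Z=12, 10 e⁻), Na⁺ (Z=11, 10 e⁻), F⁻ (Z=9, 10 e⁻), O²⁻ (Z=8, 10 e⁻), Se²⁻ (Z=34, 36 e⁻). Al³⁺ < Mg²⁺ (isoelectronic, higher Z=13 is smaller); Mg²⁺ < Na⁺ (isoelectronic, higher Z=12 is smaller); Na⁺ < F⁻ (isoelectronic, higher Z=11 is smaller); F⁻ < O²⁻ (isoelectronic, higher Z=9 is smaller); O²⁻ < Se²⁻ (same group, 2 shells fewer).
Ordering: Al³⁺ < Mg²⁺ < Na⁺ < F⁻ < O²⁻ < Se²⁻. The third smallest is Na⁺.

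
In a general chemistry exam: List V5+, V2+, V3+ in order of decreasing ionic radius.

V2+ > V3+ > V5+

For a single element, ionic radius drops as positive charge rises — V5+ < V2+.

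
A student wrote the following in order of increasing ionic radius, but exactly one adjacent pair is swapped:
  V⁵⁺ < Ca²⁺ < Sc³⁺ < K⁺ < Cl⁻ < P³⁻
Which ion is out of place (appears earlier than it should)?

The pair Ca²⁺, Sc³⁺ is the wrong way round — both have 18 electrons but Z(Sc)=21 > Z(Ca)=20, so Sc³⁺ should be the smaller of the two. All other adjacent pairs agree with periodic trends, so Ca²⁺ is the misplaced ion.

Ca²⁺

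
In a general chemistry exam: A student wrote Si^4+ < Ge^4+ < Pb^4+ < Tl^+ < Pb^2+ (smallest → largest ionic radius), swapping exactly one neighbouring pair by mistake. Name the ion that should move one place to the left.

Scanning neighbour by neighbour, only Tl^+/Pb^2+ violates a trend: Pb^2+ and Tl^+ share 80 electrons; the higher nuclear charge on Pb (Z=82) contracts it more, so Pb^2+ < Tl^+. That makes Pb^2+ the one sitting a position late relative to where it belongs.

Pb^2+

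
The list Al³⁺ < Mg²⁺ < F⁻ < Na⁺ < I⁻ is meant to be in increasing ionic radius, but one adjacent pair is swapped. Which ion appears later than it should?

Compare adjacent ions: both have 10 electrons but Z(Na)=11 > Z(F)=9, so Na⁺ should be the smaller of the two — yet in this increasing list F⁻ sits before Na⁺. Nothing else is reversed, so Na⁺ should move one place to the left.

Na⁺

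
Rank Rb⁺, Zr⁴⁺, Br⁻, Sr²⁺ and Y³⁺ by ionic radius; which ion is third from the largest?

These species are isoelectronic with 36 electrons. The only difference is the number of protons: Zr⁴⁺ (Z=40), Y³⁺ (Z=39), Sr²⁺ (Z=38), Rb⁺ (Z=37), Br⁻ (Z=35). The strongest nuclear pull (Zr⁴⁺) gives the smallest ion.
Full ascending order: Zr⁴⁺ < Y³⁺ < Sr²⁺ < Rb⁺ < Br⁻. Counting from the largest, position 3 is Sr²⁺.

Sr²⁺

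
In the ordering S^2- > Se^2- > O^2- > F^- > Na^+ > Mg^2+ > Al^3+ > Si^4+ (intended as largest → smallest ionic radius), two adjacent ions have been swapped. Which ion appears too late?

The pair S^2-, Se^2- is the wrong way round — both in group 16 with the same charge; S^2- (period 3) has the smaller radius. All other adjacent pairs agree with periodic trends, so Se^2- is the misplaced ion.

Se^2-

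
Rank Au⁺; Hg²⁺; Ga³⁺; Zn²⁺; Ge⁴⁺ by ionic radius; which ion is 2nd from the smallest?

Ga³⁺

Electron counts and nuclear charges: Ge⁴⁺ (Z=32, 28 e⁻), Ga³⁺ (Z=31, 28 e⁻), Zn²⁺ (Z=30, 28 e⁻), Hg²⁺ (Z=80, 78 e⁻), Au⁺ (Z=79, 78 e⁻). Ge⁴⁺ < Ga³⁺ (isoelectronic, higher Z=32 is smaller); Ga³⁺ < Zn²⁺ (isoelectronic, higher Z=31 is smaller); Zn²⁺ < Hg²⁺ (same group, 2 shells fewer); Hg²⁺ < Au⁺ (both 78 e⁻, Z=80>79).
So the order is Ge⁴⁺ < Ga³⁺ < Zn²⁺ < Hg²⁺ < Au⁺; the 2nd-smallest ion is Ga³⁺.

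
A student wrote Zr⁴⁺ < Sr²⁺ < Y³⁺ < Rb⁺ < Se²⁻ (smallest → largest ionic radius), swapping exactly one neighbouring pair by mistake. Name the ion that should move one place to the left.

Check each adjacent pair. Sr²⁺ and Y³⁺ are reversed: they are isoelectronic (36 e⁻) and Y has more protons than Sr (39 vs 38), making Y³⁺ smaller. No other neighbouring pair contradicts the periodic trends, so Y³⁺ is the ion listed too late.

Y³⁺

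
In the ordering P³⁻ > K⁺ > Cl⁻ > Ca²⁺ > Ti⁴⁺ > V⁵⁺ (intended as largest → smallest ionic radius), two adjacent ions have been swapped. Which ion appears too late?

Cl⁻

The pair K⁺, Cl⁻ is the wrong way round — K⁺ and Cl⁻ share 18 electrons; the higher nuclear charge on K (Z=19) contracts it more, so K⁺ < Cl⁻. All other adjacent pairs agree with periodic trends, so Cl⁻ is the misplaced ion.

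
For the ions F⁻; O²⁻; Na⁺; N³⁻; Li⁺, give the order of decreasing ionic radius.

N³⁻ > O²⁻ > F⁻ > Na⁺ > Li⁺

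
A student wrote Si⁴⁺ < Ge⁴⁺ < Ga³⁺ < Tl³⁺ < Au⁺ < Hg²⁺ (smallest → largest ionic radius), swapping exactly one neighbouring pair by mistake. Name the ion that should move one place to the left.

Hg²⁺

Check each adjacent pair. Au⁺ and Hg²⁺ are reversed: Hg²⁺ and Au⁺ share 78 electrons; the higher nuclear charge on Hg (Z=80) contracts it more, so Hg²⁺ < Au⁺. No other neighbouring pair contradicts the periodic trends, so Hg²⁺ is the ion listed too late.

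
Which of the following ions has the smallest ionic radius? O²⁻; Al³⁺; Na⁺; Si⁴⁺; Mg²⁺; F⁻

These species are isoelectronic with 10 electrons. The only difference is the number of protons: Si⁴⁺ (Z=14), Al³⁺ (Z=13), Mg²⁺ (Z=12), Na⁺ (Z=11), F⁻ (Z=9), O²⁻ (Z=8). The strongest nuclear pull (Si⁴⁺) gives the smallest ion.

Si⁴⁺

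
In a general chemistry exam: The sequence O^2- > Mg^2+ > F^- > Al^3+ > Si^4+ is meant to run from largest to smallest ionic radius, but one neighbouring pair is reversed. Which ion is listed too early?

Mg^2+

Check each adjacent pair. Mg^2+ and F^- are reversed: both have 10 electrons but Z(Mg)=12 > Z(F)=9, so Mg^2+ should be the smaller of the two. No other neighbouring pair contradicts the periodic trends, so Mg^2+ is the ion listed too early.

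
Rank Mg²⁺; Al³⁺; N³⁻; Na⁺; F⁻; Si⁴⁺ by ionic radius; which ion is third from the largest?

These species are isoelectronic with 10 electrons. The only difference is the number of protons: Si⁴⁺ (Z=14), Al³⁺ (Z=13), Mg²⁺ (Z=12), Na⁺ (Z=11), F⁻ (Z=9), N³⁻ (Z=7). The strongest nuclear pull (Si⁴⁺) gives the smallest ion.
So the order is Si⁴⁺ < Al³⁺ < Mg²⁺ < Na⁺ < F⁻ < N³⁻; the 3rd-largest ion is Na⁺.

Na⁺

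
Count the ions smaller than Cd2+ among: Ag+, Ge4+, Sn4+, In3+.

Tabulating Z and e⁻: Ge4+ (Z=32, 28 e⁻), Sn4+ (Z=50, 46 e⁻), In3+ (Z=49, 46 e⁻), Cd2+ (Z=48, 46 e⁻), Ag+ (Z=47, 46 e⁻). Ge4+ < Sn4+ (same group, 1 shell fewer); Sn4+ < In3+ (isoelectronic, higher Z=50 is smaller); In3+ < Cd2+ (both 46 e⁻, Z=49>48); Cd2+ < Ag+ (both 46 e⁻, Z=48>47).
Relative to Cd2+, the ions that are smaller are Ge4+, Sn4+, In3+. So 3 are smaller.

3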